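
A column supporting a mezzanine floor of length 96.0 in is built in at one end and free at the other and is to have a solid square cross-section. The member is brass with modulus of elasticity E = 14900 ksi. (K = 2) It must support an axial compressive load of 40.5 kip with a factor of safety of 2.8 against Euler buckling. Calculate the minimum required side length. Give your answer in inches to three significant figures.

a ≈ 4.30 in

Required P_cr = n·P = 2.8 × 40.5 = 113.4 kip
L_e = K·L = 2 × 96.0 = 192.0 in
Required I = P_cr·L_e²/(π²E) = 1.134×10^5 × 192.0² / (π² × 1.49×10^7) = 28.43 in⁴
Solid square: I = a⁴/12  ⇒  a = (12I)^(1/4) = (12×28.43)^(1/4) = 4.30 in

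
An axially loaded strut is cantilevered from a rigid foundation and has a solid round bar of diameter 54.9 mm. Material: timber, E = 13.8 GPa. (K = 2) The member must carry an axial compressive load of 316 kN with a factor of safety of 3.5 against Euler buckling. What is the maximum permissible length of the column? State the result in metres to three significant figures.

I = πd⁴/64 = π×54.9⁴/64 = 4.459×10^5 mm⁴
I = 4.459×10^-7 m⁴
Required critical load P_cr = n·P = 3.5 × 316 = 1106 kN = 1.106×10^6 N
From P_cr = π²EI/(K·L)²:  L = (1/K)·√(π²EI/P_cr) = (1/2)·√(π²×1.38×10^10×4.459×10^-7/1.106×10^6)
L = 0.117 m

L_max ≈ 0.117 m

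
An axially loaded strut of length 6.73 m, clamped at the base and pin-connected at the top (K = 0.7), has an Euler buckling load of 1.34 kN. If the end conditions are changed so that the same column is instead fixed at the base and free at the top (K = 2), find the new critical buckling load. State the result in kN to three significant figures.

P_cr ∝ 1/K², so P_cr,new = P_cr,old × (K_old/K_new)² = 1.34 × (0.7/2)²
= 1.34 × 0.1225 = 0.164 kN

P_cr ≈ 0.164 kN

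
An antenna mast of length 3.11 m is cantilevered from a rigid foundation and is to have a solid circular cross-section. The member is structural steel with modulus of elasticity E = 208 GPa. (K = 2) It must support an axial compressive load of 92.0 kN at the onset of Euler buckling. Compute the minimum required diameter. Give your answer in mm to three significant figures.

d ≈ 77.1 mm

L_e = K·L = 2 × 3.11 = 6.220 m
Required I = P_cr·L_e²/(π²E) = 9.200×10^4 × 6.220² / (π² × 2.08×10^11) = 1.734×10^-6 m⁴
I_req = 1.734×10^6 mm⁴
Solid circle: I = πd⁴/64  ⇒  d = (64I/π)^(1/4) = (64×1.734×10^6/π)^(1/4) = 77.1 mm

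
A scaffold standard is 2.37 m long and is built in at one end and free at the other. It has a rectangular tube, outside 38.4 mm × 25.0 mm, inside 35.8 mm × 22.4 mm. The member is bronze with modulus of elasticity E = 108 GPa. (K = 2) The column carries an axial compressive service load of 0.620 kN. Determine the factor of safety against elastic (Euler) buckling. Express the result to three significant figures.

n ≈ 1.26

Weak-axis I_min = (h_o·b_o³ − h_i·b_i³)/12 with b_o = 25.0, b_i = 22.40 mm (shorter outer/inner sides).
I_min = (38.4×25.0³ − 35.80×22.40³)/12 = 1.647×10^4 mm⁴
I = 1.647×10^4 mm⁴ = 1.647×10^-8 m⁴
Effective length L_e = K·L = 2 × 2.37 = 4.740 m
P_cr = π²EI / L_e² = π² × 108×10⁹ × 1.647×10^-8 / 4.740² = 781.3 N
Factor of safety n = P_cr / P = 0.78133 / 0.620 = 1.26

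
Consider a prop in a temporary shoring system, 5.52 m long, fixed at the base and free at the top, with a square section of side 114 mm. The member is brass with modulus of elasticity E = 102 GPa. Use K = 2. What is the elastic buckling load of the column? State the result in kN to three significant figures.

I = a⁴/12 = 114⁴/12 = 1.407×10^7 mm⁴
I = 1.407×10^7 mm⁴ = 1.407×10^-5 m⁴
Effective length L_e = K·L = 2 × 5.52 = 11.04 m
P_cr = π²EI / L_e² = π² × 102×10⁹ × 1.407×10^-5 / 11.04² = 1.163×10^5 N

P_cr ≈ 116 kN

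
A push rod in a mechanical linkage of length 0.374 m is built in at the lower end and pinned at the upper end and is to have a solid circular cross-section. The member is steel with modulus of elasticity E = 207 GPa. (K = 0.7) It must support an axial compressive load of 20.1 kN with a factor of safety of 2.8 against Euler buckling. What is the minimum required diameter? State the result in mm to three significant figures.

Required P_cr = n·P = 2.8 × 20.1 = 56.28 kN
L_e = K·L = 0.7 × 0.374 = 0.2618 m
Required I = P_cr·L_e²/(π²E) = 5.628×10^4 × 0.2618² / (π² × 2.07×10^11) = 1.888×10^-9 m⁴
I_req = 1.888×10^3 mm⁴
Solid circle: I = πd⁴/64  ⇒  d = (64I/π)^(1/4) = (64×1.888×10^3/π)^(1/4) = 14.0 mm

d ≈ 14.0 mm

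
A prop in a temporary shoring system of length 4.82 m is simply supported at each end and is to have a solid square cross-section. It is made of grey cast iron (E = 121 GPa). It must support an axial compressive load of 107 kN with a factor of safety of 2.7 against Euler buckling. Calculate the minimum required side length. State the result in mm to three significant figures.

a ≈ 90.6 mm

Required P_cr = n·P = 2.7 × 107 = 288.9 kN
L_e = K·L = 1 × 4.82 = 4.820 m
Required I = P_cr·L_e²/(π²E) = 2.889×10^5 × 4.820² / (π² × 1.21×10^11) = 5.620×10^-6 m⁴
I_req = 5.620×10^6 mm⁴
Solid square: I = a⁴/12  ⇒  a = (12I)^(1/4) = (12×5.620×10^6)^(1/4) = 90.6 mm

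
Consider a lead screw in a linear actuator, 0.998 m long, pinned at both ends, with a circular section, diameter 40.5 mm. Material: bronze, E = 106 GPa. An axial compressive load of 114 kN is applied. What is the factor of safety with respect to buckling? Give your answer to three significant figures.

I = πd⁴/64 = π×40.5⁴/64 = 1.321×10^5 mm⁴
I = 1.321×10^5 mm⁴ = 1.321×10^-7 m⁴
Effective length L_e = K·L = 1 × 0.998 = 0.9980 m
P_cr = π²EI / L_e² = π² × 106×10⁹ × 1.321×10^-7 / 0.9980² = 1.387×10^5 N
Factor of safety n = P_cr / P = 138.72 / 114 = 1.22

n ≈ 1.22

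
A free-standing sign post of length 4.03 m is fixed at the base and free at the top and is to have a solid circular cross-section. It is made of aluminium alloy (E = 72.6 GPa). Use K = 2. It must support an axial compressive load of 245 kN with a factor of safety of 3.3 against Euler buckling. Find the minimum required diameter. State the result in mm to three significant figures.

Required P_cr = n·P = 3.3 × 245 = 808.5 kN
L_e = K·L = 2 × 4.03 = 8.060 m
Required I = P_cr·L_e²/(π²E) = 8.085×10^5 × 8.060² / (π² × 7.26×10^10) = 7.330×10^-5 m⁴
I_req = 7.330×10^7 mm⁴
Solid circle: I = πd⁴/64  ⇒  d = (64I/π)^(1/4) = (64×7.330×10^7/π)^(1/4) = 197 mm

d ≈ 197 mm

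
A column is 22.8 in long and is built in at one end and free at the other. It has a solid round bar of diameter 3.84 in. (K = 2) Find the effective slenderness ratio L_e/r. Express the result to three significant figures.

λ ≈ 47.5

I = πd⁴/64 = π×3.84⁴/64 = 10.67 in⁴
A = 11.58 in²;  r_min = √(I/A) = √(10.67/11.58) = 0.9600 in
L_e = K·L = 2 × 22.8 = 45.60 in
λ = L_e / r_min = 45.600 / 0.9600 = 47.5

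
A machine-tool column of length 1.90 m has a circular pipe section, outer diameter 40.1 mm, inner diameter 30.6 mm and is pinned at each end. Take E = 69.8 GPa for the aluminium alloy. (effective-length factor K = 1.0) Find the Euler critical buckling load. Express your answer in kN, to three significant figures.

d_o = 40.1 mm, d_i = 30.6 mm
I = π(d_o⁴ − d_i⁴)/64 = π(40.1⁴ − 30.60⁴)/64 = 8.389×10^4 mm⁴
I = 8.389×10^4 mm⁴ = 8.389×10^-8 m⁴
Effective length L_e = K·L = 1 × 1.90 = 1.900 m
P_cr = π²EI / L_e² = π² × 69.8×10⁹ × 8.389×10^-8 / 1.900² = 1.601×10^4 N

P_cr ≈ 16.0 kN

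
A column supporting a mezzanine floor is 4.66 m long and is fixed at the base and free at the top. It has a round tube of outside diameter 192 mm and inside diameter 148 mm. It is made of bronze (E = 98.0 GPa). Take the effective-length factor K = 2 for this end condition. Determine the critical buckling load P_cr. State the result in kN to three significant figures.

d_o = 192 mm, d_i = 148 mm
I = π(d_o⁴ − d_i⁴)/64 = π(192⁴ − 148.0⁴)/64 = 4.316×10^7 mm⁴
I = 4.316×10^7 mm⁴ = 4.316×10^-5 m⁴
Effective length L_e = K·L = 2 × 4.66 = 9.320 m
P_cr = π²EI / L_e² = π² × 98.0×10⁹ × 4.316×10^-5 / 9.320² = 4.805×10^5 N

P_cr ≈ 481 kN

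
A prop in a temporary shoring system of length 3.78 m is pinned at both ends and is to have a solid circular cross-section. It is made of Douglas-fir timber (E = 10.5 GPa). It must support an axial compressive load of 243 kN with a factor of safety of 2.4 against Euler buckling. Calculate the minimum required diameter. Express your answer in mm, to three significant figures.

d ≈ 201 mm

Required P_cr = n·P = 2.4 × 243 = 583.2 kN
L_e = K·L = 1 × 3.78 = 3.780 m
Required I = P_cr·L_e²/(π²E) = 5.832×10^5 × 3.780² / (π² × 1.05×10^10) = 8.041×10^-5 m⁴
I_req = 8.041×10^7 mm⁴
Solid circle: I = πd⁴/64  ⇒  d = (64I/π)^(1/4) = (64×8.041×10^7/π)^(1/4) = 201 mm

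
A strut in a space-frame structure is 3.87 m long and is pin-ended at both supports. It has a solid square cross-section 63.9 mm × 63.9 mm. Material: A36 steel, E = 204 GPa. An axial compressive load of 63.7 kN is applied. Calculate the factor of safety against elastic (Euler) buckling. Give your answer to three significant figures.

n ≈ 2.93

I = a⁴/12 = 63.9⁴/12 = 1.389×10^6 mm⁴
I = 1.389×10^6 mm⁴ = 1.389×10^-6 m⁴
Effective length L_e = K·L = 1 × 3.87 = 3.870 m
P_cr = π²EI / L_e² = π² × 204×10⁹ × 1.389×10^-6 / 3.870² = 1.868×10^5 N
Factor of safety n = P_cr / P = 186.78 / 63.7 = 2.93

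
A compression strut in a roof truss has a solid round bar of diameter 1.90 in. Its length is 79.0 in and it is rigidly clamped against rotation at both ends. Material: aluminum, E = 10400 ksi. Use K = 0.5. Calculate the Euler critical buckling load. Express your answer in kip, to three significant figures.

I = πd⁴/64 = π×1.90⁴/64 = 0.6397 in⁴
Effective length L_e = K·L = 0.5 × 79.0 = 39.50 in
P_cr = π²EI / L_e² = π² × 10400×10³ × 0.6397 / 39.50² = 4.208×10^4 lb

P_cr ≈ 42.1 kip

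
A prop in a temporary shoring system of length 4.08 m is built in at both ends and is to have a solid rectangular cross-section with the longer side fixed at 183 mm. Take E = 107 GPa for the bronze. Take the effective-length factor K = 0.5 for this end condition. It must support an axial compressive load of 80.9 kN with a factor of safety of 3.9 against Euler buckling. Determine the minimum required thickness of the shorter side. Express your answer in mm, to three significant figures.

Required P_cr = n·P = 3.9 × 80.9 = 315.5 kN
L_e = K·L = 0.5 × 4.08 = 2.040 m
Required I = P_cr·L_e²/(π²E) = 3.155×10^5 × 2.040² / (π² × 1.07×10^11) = 1.243×10^-6 m⁴
I_req = 1.243×10^6 mm⁴
Rectangle, weak axis: I_min = h·b³/12 with h = 183 mm fixed  ⇒  b = (12I/h)^(1/3) = 43.4 mm

b ≈ 43.4 mm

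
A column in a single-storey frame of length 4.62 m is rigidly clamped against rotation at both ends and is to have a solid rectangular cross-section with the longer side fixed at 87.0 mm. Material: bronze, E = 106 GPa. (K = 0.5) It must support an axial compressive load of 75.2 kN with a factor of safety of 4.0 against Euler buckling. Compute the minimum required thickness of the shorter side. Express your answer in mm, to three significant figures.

b ≈ 59.6 mm

Required P_cr = n·P = 4.0 × 75.2 = 300.8 kN
L_e = K·L = 0.5 × 4.62 = 2.310 m
Required I = P_cr·L_e²/(π²E) = 3.008×10^5 × 2.310² / (π² × 1.06×10^11) = 1.534×10^-6 m⁴
I_req = 1.534×10^6 mm⁴
Rectangle, weak axis: I_min = h·b³/12 with h = 87.0 mm fixed  ⇒  b = (12I/h)^(1/3) = 59.6 mm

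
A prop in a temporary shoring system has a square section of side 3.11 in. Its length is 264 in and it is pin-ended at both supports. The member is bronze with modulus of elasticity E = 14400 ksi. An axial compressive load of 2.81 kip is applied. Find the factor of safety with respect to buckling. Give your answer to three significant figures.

I = a⁴/12 = 3.11⁴/12 = 7.796 in⁴
Effective length L_e = K·L = 1 × 264 = 264.0 in
P_cr = π²EI / L_e² = π² × 14400×10³ × 7.796 / 264.0² = 1.590×10^4 lb
Factor of safety n = P_cr / P = 15.897 / 2.81 = 5.66

n ≈ 5.66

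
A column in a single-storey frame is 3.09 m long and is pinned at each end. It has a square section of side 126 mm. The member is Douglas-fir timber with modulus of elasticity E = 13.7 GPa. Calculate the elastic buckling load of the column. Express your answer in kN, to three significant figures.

P_cr ≈ 297 kN

I = a⁴/12 = 126⁴/12 = 2.100×10^7 mm⁴
I = 2.100×10^7 mm⁴ = 2.100×10^-5 m⁴
Effective length L_e = K·L = 1 × 3.09 = 3.090 m
P_cr = π²EI / L_e² = π² × 13.7×10⁹ × 2.100×10^-5 / 3.090² = 2.974×10^5 N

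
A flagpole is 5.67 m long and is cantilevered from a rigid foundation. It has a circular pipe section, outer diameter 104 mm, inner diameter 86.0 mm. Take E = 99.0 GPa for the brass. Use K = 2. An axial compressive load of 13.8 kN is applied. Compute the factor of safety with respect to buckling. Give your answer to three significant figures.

n ≈ 1.68

d_o = 104 mm, d_i = 86.0 mm
I = π(d_o⁴ − d_i⁴)/64 = π(104⁴ − 86.00⁴)/64 = 3.057×10^6 mm⁴
I = 3.057×10^6 mm⁴ = 3.057×10^-6 m⁴
Effective length L_e = K·L = 2 × 5.67 = 11.34 m
P_cr = π²EI / L_e² = π² × 99.0×10⁹ × 3.057×10^-6 / 11.34² = 2.323×10^4 N
Factor of safety n = P_cr / P = 23.231 / 13.8 = 1.68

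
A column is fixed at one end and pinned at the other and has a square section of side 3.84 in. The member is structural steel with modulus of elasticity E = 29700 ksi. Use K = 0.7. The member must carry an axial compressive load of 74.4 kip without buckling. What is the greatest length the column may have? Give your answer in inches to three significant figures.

L_max ≈ 382 in

I = a⁴/12 = 3.84⁴/12 = 18.12 in⁴
At the buckling limit P_cr = P = 7.440×10^4 lb
From P_cr = π²EI/(K·L)²:  L = (1/K)·√(π²EI/P_cr) = (1/0.7)·√(π²×2.97×10^7×18.12/7.440×10^4)
L = 382 in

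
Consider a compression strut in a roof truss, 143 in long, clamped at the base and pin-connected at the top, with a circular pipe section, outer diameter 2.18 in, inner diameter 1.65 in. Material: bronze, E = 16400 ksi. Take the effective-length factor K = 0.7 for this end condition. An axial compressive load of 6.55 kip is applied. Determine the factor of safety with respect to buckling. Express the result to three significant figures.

n ≈ 1.84

d_o = 2.18 in, d_i = 1.65 in
I = π(d_o⁴ − d_i⁴)/64 = π(2.18⁴ − 1.650⁴)/64 = 0.7448 in⁴
Effective length L_e = K·L = 0.7 × 143 = 100.1 in
P_cr = π²EI / L_e² = π² × 16400×10³ × 0.7448 / 100.1² = 1.203×10^4 lb
Factor of safety n = P_cr / P = 12.032 / 6.55 = 1.84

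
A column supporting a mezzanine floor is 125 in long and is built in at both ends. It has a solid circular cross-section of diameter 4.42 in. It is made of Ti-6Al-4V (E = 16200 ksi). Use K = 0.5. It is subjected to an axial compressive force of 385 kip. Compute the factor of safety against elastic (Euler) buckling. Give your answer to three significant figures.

I = πd⁴/64 = π×4.42⁴/64 = 18.74 in⁴
Effective length L_e = K·L = 0.5 × 125 = 62.50 in
P_cr = π²EI / L_e² = π² × 16200×10³ × 18.74 / 62.50² = 7.669×10^5 lb
Factor of safety n = P_cr / P = 766.86 / 385 = 1.99

n ≈ 1.99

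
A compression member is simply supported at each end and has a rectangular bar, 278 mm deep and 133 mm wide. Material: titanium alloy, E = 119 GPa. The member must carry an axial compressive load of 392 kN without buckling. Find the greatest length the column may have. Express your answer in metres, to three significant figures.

Buckling occurs about the weak axis: I_min = h·b³/12 with b = 133 mm (the shorter side).
I_min = 278×133³/12 = 5.450×10^7 mm⁴
I = 5.450×10^-5 m⁴
At the buckling limit P_cr = P = 3.920×10^5 N
From P_cr = π²EI/(K·L)²:  L = (1/K)·√(π²EI/P_cr) = (1/1)·√(π²×1.19×10^11×5.450×10^-5/3.920×10^5)
L = 12.8 m

L_max ≈ 12.8 m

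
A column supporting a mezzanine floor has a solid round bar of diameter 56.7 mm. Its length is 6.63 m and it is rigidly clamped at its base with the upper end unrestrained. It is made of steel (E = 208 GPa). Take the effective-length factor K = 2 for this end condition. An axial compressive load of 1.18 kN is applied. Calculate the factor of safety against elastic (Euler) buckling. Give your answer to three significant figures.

I = πd⁴/64 = π×56.7⁴/64 = 5.073×10^5 mm⁴
I = 5.073×10^5 mm⁴ = 5.073×10^-7 m⁴
Effective length L_e = K·L = 2 × 6.63 = 13.26 m
P_cr = π²EI / L_e² = π² × 208×10⁹ × 5.073×10^-7 / 13.26² = 5.923×10^3 N
Factor of safety n = P_cr / P = 5.9235 / 1.18 = 5.02

n ≈ 5.02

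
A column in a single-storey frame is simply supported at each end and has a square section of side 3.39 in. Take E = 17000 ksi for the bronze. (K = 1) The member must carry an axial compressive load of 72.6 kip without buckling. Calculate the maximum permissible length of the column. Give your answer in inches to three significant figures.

L_max ≈ 159 in

I = a⁴/12 = 3.39⁴/12 = 11.01 in⁴
At the buckling limit P_cr = P = 7.260×10^4 lb
From P_cr = π²EI/(K·L)²:  L = (1/K)·√(π²EI/P_cr) = (1/1)·√(π²×1.70×10^7×11.01/7.260×10^4)
L = 159 in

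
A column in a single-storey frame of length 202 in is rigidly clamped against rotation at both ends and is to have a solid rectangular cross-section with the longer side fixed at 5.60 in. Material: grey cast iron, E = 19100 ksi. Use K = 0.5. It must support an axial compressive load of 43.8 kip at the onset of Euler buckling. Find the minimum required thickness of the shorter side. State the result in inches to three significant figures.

b ≈ 1.72 in

L_e = K·L = 0.5 × 202 = 101.0 in
Required I = P_cr·L_e²/(π²E) = 4.380×10^4 × 101.0² / (π² × 1.91×10^7) = 2.370 in⁴
Rectangle, weak axis: I_min = h·b³/12 with h = 5.60 in fixed  ⇒  b = (12I/h)^(1/3) = 1.72 in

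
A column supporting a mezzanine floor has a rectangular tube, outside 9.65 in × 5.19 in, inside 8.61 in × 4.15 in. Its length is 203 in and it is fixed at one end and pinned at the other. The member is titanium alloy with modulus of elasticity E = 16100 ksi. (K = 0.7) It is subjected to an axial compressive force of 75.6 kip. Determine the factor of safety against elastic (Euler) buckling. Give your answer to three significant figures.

n ≈ 6.36

Weak-axis I_min = (h_o·b_o³ − h_i·b_i³)/12 with b_o = 5.19, b_i = 4.150 in (shorter outer/inner sides).
I_min = (9.65×5.19³ − 8.610×4.150³)/12 = 61.14 in⁴
Effective length L_e = K·L = 0.7 × 203 = 142.1 in
P_cr = π²EI / L_e² = π² × 16100×10³ × 61.14 / 142.1² = 4.811×10^5 lb
Factor of safety n = P_cr / P = 481.12 / 75.6 = 6.36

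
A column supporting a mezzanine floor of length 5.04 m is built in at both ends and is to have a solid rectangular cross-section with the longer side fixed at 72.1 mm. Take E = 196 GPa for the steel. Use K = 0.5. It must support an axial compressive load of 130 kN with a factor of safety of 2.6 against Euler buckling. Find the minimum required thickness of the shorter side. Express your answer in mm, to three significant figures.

Required P_cr = n·P = 2.6 × 130 = 338.0 kN
L_e = K·L = 0.5 × 5.04 = 2.520 m
Required I = P_cr·L_e²/(π²E) = 3.380×10^5 × 2.520² / (π² × 1.96×10^11) = 1.110×10^-6 m⁴
I_req = 1.110×10^6 mm⁴
Rectangle, weak axis: I_min = h·b³/12 with h = 72.1 mm fixed  ⇒  b = (12I/h)^(1/3) = 56.9 mm

b ≈ 56.9 mm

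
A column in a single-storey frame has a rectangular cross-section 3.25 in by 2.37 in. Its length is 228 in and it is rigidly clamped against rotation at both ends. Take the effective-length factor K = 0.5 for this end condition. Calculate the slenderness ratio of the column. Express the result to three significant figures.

λ ≈ 167

Buckling occurs about the weak axis: I_min = h·b³/12 with b = 2.37 in (the shorter side).
I_min = 3.25×2.37³/12 = 3.605 in⁴
A = 7.703 in²;  r_min = √(I/A) = √(3.605/7.703) = 0.6842 in
L_e = K·L = 0.5 × 228 = 114.0 in
λ = L_e / r_min = 114.00 / 0.6842 = 167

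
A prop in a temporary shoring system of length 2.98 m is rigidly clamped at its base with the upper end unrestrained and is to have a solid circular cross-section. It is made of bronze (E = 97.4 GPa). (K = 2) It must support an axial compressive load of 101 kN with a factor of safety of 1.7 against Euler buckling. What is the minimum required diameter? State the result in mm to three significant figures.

d ≈ 107 mm

Required P_cr = n·P = 1.7 × 101 = 171.7 kN
L_e = K·L = 2 × 2.98 = 5.960 m
Required I = P_cr·L_e²/(π²E) = 1.717×10^5 × 5.960² / (π² × 9.74×10^10) = 6.345×10^-6 m⁴
I_req = 6.345×10^6 mm⁴
Solid circle: I = πd⁴/64  ⇒  d = (64I/π)^(1/4) = (64×6.345×10^6/π)^(1/4) = 107 mm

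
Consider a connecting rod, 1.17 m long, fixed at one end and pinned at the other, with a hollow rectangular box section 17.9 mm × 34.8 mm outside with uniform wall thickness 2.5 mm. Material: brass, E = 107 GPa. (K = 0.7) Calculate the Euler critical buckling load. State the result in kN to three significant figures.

Inner dimensions: h_i = 34.8 − 2×2.5 = 29.80 mm, b_i = 17.9 − 2×2.5 = 12.90 mm
Weak-axis I_min = (h_o·b_o³ − h_i·b_i³)/12 with b_o = 17.9, b_i = 12.90 mm (shorter outer/inner sides).
I_min = (34.8×17.9³ − 29.80×12.90³)/12 = 1.130×10^4 mm⁴
I = 1.130×10^4 mm⁴ = 1.130×10^-8 m⁴
Effective length L_e = K·L = 0.7 × 1.17 = 0.8190 m
P_cr = π²EI / L_e² = π² × 107×10⁹ × 1.130×10^-8 / 0.8190² = 1.779×10^4 N

P_cr ≈ 17.8 kN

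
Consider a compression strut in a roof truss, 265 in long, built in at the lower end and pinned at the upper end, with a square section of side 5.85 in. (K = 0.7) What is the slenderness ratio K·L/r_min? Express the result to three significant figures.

λ ≈ 110

I = a⁴/12 = 5.85⁴/12 = 97.60 in⁴
A = 34.22 in²;  r_min = √(I/A) = √(97.60/34.22) = 1.689 in
L_e = K·L = 0.7 × 265 = 185.5 in
λ = L_e / r_min = 185.50 / 1.689 = 110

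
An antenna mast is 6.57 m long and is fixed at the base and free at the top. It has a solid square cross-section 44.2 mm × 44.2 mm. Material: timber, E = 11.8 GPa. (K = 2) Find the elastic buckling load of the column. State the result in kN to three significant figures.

I = a⁴/12 = 44.2⁴/12 = 3.181×10^5 mm⁴
I = 3.181×10^5 mm⁴ = 3.181×10^-7 m⁴
Effective length L_e = K·L = 2 × 6.57 = 13.14 m
P_cr = π²EI / L_e² = π² × 11.8×10⁹ × 3.181×10^-7 / 13.14² = 214.5 N

P_cr ≈ 0.215 kN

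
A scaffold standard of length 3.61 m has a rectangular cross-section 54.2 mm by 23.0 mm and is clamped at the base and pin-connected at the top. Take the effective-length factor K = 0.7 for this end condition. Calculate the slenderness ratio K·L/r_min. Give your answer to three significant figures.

λ ≈ 381

For a rectangle r_min = b/√12 = 23.0/√12 = 6.640 mm
L_e = K·L = 0.7 × 3.61 m = 2.527 m = 2527.0 mm
λ = L_e / r_min = 2527.0 / 6.640 = 381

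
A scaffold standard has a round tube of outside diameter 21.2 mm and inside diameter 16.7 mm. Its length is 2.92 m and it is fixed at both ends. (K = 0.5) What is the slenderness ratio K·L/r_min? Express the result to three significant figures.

d_o = 21.2 mm, d_i = 16.7 mm
I = π(d_o⁴ − d_i⁴)/64 = π(21.2⁴ − 16.70⁴)/64 = 6.097×10^3 mm⁴
A = 133.9 mm²;  r_min = √(I/A) = √(6.097×10^3/133.9) = 6.747 mm
L_e = K·L = 0.5 × 2.92 m = 1.460 m = 1460.0 mm
λ = L_e / r_min = 1460.0 / 6.747 = 216

λ ≈ 216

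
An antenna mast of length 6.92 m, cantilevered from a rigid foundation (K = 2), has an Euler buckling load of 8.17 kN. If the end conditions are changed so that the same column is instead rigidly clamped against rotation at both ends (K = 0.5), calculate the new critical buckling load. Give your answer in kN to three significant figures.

P_cr ≈ 131 kN

P_cr ∝ 1/K², so P_cr,new = P_cr,old × (K_old/K_new)² = 8.17 × (2/0.5)²
= 8.17 × 16.00 = 131 kN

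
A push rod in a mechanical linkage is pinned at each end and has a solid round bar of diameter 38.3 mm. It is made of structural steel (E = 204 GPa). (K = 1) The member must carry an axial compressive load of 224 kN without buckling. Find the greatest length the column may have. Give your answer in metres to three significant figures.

L_max ≈ 0.974 m

I = πd⁴/64 = π×38.3⁴/64 = 1.056×10^5 mm⁴
I = 1.056×10^-7 m⁴
At the buckling limit P_cr = P = 2.240×10^5 N
From P_cr = π²EI/(K·L)²:  L = (1/K)·√(π²EI/P_cr) = (1/1)·√(π²×2.04×10^11×1.056×10^-7/2.240×10^5)
L = 0.974 m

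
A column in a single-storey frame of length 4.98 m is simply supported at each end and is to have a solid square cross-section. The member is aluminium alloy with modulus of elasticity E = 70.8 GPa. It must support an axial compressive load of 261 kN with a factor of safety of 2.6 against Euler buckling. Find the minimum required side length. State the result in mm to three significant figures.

a ≈ 130 mm

Required P_cr = n·P = 2.6 × 261 = 678.6 kN
L_e = K·L = 1 × 4.98 = 4.980 m
Required I = P_cr·L_e²/(π²E) = 6.786×10^5 × 4.980² / (π² × 7.08×10^10) = 2.408×10^-5 m⁴
I_req = 2.408×10^7 mm⁴
Solid square: I = a⁴/12  ⇒  a = (12I)^(1/4) = (12×2.408×10^7)^(1/4) = 130 mm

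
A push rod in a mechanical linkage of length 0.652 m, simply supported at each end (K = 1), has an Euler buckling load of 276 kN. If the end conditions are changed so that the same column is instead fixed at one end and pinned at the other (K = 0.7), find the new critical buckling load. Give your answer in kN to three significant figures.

P_cr ∝ 1/K², so P_cr,new = P_cr,old × (K_old/K_new)² = 276 × (1/0.7)²
= 276 × 2.041 = 563 kN

P_cr ≈ 563 kN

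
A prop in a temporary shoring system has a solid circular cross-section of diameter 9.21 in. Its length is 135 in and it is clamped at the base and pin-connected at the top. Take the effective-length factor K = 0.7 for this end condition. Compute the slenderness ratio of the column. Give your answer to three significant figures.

I = πd⁴/64 = π×9.21⁴/64 = 353.2 in⁴
A = 66.62 in²;  r_min = √(I/A) = √(353.2/66.62) = 2.302 in
L_e = K·L = 0.7 × 135 = 94.50 in
λ = L_e / r_min = 94.500 / 2.302 = 41.0

λ ≈ 41.0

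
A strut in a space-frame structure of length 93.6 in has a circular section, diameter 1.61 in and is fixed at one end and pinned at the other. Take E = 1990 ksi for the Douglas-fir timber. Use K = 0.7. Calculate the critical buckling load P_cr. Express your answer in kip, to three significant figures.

P_cr ≈ 1.51 kip

I = πd⁴/64 = π×1.61⁴/64 = 0.3298 in⁴
Effective length L_e = K·L = 0.7 × 93.6 = 65.52 in
P_cr = π²EI / L_e² = π² × 1990×10³ × 0.3298 / 65.52² = 1.509×10^3 lb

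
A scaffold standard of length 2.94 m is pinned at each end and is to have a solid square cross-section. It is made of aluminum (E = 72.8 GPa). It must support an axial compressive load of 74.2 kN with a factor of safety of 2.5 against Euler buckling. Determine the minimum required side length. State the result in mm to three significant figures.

a ≈ 71.9 mm

Required P_cr = n·P = 2.5 × 74.2 = 185.5 kN
L_e = K·L = 1 × 2.94 = 2.940 m
Required I = P_cr·L_e²/(π²E) = 1.855×10^5 × 2.940² / (π² × 7.28×10^10) = 2.232×10^-6 m⁴
I_req = 2.232×10^6 mm⁴
Solid square: I = a⁴/12  ⇒  a = (12I)^(1/4) = (12×2.232×10^6)^(1/4) = 71.9 mm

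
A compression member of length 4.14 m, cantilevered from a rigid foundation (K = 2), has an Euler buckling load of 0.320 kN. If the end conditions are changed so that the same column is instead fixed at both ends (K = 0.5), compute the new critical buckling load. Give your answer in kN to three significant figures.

P_cr ∝ 1/K², so P_cr,new = P_cr,old × (K_old/K_new)² = 0.320 × (2/0.5)²
= 0.320 × 16.00 = 5.12 kN

P_cr ≈ 5.12 kN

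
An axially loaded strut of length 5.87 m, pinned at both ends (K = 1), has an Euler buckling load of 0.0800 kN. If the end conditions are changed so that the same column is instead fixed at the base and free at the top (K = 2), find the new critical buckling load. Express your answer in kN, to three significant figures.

P_cr ≈ 0.0200 kN

P_cr ∝ 1/K², so P_cr,new = P_cr,old × (K_old/K_new)² = 0.0800 × (1/2)²
= 0.0800 × 0.2500 = 0.0200 kN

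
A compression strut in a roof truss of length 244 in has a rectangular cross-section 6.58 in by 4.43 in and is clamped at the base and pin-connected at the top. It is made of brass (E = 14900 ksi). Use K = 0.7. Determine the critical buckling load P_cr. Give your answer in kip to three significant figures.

P_cr ≈ 240 kip

Buckling occurs about the weak axis: I_min = h·b³/12 with b = 4.43 in (the shorter side).
I_min = 6.58×4.43³/12 = 47.67 in⁴
Effective length L_e = K·L = 0.7 × 244 = 170.8 in
P_cr = π²EI / L_e² = π² × 14900×10³ × 47.67 / 170.8² = 2.403×10^5 lb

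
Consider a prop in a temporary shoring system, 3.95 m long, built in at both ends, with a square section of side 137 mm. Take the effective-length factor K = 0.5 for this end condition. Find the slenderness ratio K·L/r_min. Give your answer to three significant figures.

I = a⁴/12 = 137⁴/12 = 2.936×10^7 mm⁴
A = 1.877×10^4 mm²;  r_min = √(I/A) = √(2.936×10^7/1.877×10^4) = 39.55 mm
L_e = K·L = 0.5 × 3.95 m = 1.975 m = 1975.0 mm
λ = L_e / r_min = 1975.0 / 39.55 = 49.9

λ ≈ 49.9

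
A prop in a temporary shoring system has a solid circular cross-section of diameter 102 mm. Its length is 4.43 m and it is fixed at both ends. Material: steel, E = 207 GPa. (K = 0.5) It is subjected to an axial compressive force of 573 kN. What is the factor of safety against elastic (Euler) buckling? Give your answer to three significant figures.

n ≈ 3.86

I = πd⁴/64 = π×102⁴/64 = 5.313×10^6 mm⁴
I = 5.313×10^6 mm⁴ = 5.313×10^-6 m⁴
Effective length L_e = K·L = 0.5 × 4.43 = 2.215 m
P_cr = π²EI / L_e² = π² × 207×10⁹ × 5.313×10^-6 / 2.215² = 2.213×10^6 N
Factor of safety n = P_cr / P = 2212.6 / 573 = 3.86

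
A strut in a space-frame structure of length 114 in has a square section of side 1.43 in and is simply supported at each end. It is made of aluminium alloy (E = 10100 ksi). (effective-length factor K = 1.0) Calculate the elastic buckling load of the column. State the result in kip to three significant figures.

P_cr ≈ 2.67 kip

I = a⁴/12 = 1.43⁴/12 = 0.3485 in⁴
Effective length L_e = K·L = 1 × 114 = 114.0 in
P_cr = π²EI / L_e² = π² × 10100×10³ × 0.3485 / 114.0² = 2.673×10^3 lb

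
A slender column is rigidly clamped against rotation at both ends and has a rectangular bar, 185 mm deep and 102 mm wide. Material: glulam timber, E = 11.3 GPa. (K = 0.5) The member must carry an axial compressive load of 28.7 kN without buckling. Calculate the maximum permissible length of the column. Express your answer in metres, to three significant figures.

Buckling occurs about the weak axis: I_min = h·b³/12 with b = 102 mm (the shorter side).
I_min = 185×102³/12 = 1.636×10^7 mm⁴
I = 1.636×10^-5 m⁴
At the buckling limit P_cr = P = 2.870×10^4 N
From P_cr = π²EI/(K·L)²:  L = (1/K)·√(π²EI/P_cr) = (1/0.5)·√(π²×1.13×10^10×1.636×10^-5/2.870×10^4)
L = 15.9 m

L_max ≈ 15.9 m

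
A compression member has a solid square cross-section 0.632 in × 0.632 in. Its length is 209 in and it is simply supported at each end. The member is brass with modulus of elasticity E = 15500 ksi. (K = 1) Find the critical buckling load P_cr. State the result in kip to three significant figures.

I = a⁴/12 = 0.632⁴/12 = 1.329×10^-2 in⁴
Effective length L_e = K·L = 1 × 209 = 209.0 in
P_cr = π²EI / L_e² = π² × 15500×10³ × 1.329×10^-2 / 209.0² = 46.56 lb

P_cr ≈ 0.0466 kip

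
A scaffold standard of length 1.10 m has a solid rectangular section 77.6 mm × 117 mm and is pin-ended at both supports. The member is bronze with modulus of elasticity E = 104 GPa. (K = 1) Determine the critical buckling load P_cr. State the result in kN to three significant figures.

Buckling occurs about the weak axis: I_min = h·b³/12 with b = 77.6 mm (the shorter side).
I_min = 117×77.6³/12 = 4.556×10^6 mm⁴
I = 4.556×10^6 mm⁴ = 4.556×10^-6 m⁴
Effective length L_e = K·L = 1 × 1.10 = 1.100 m
P_cr = π²EI / L_e² = π² × 104×10⁹ × 4.556×10^-6 / 1.100² = 3.865×10^6 N

P_cr ≈ 3860 kN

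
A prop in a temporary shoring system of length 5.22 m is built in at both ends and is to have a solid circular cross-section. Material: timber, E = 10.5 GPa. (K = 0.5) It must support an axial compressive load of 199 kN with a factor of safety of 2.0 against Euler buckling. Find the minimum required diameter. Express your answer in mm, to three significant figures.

d ≈ 152 mm

Required P_cr = n·P = 2.0 × 199 = 398.0 kN
L_e = K·L = 0.5 × 5.22 = 2.610 m
Required I = P_cr·L_e²/(π²E) = 3.980×10^5 × 2.610² / (π² × 1.05×10^10) = 2.616×10^-5 m⁴
I_req = 2.616×10^7 mm⁴
Solid circle: I = πd⁴/64  ⇒  d = (64I/π)^(1/4) = (64×2.616×10^7/π)^(1/4) = 152 mm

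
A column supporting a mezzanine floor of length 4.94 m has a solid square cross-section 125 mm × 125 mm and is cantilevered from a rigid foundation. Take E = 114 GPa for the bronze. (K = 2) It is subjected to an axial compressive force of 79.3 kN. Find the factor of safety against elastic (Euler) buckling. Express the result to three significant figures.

I = a⁴/12 = 125⁴/12 = 2.035×10^7 mm⁴
I = 2.035×10^7 mm⁴ = 2.035×10^-5 m⁴
Effective length L_e = K·L = 2 × 4.94 = 9.880 m
P_cr = π²EI / L_e² = π² × 114×10⁹ × 2.035×10^-5 / 9.880² = 2.345×10^5 N
Factor of safety n = P_cr / P = 234.50 / 79.3 = 2.96

n ≈ 2.96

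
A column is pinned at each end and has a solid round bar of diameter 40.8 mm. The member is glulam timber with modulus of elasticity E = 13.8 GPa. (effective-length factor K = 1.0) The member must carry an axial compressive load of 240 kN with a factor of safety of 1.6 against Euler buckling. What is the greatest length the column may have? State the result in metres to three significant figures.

I = πd⁴/64 = π×40.8⁴/64 = 1.360×10^5 mm⁴
I = 1.360×10^-7 m⁴
Required critical load P_cr = n·P = 1.6 × 240 = 384.0 kN = 3.840×10^5 N
From P_cr = π²EI/(K·L)²:  L = (1/K)·√(π²EI/P_cr) = (1/1)·√(π²×1.38×10^10×1.360×10^-7/3.840×10^5)
L = 0.220 m

L_max ≈ 0.220 m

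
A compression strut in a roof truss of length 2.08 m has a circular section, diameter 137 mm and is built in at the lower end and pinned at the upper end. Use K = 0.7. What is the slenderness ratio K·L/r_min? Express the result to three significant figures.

λ ≈ 42.5

For a solid circle r = d/4 = 137/4 = 34.25 mm
L_e = K·L = 0.7 × 2.08 m = 1.456 m = 1456.0 mm
λ = L_e / r_min = 1456.0 / 34.25 = 42.5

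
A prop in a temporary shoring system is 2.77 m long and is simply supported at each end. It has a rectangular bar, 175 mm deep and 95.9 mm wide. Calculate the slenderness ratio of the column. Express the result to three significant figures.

Buckling occurs about the weak axis: I_min = h·b³/12 with b = 95.9 mm (the shorter side).
I_min = 175×95.9³/12 = 1.286×10^7 mm⁴
A = 1.678×10^4 mm²;  r_min = √(I/A) = √(1.286×10^7/1.678×10^4) = 27.68 mm
L_e = K·L = 1 × 2.77 m = 2.770 m = 2770.0 mm
λ = L_e / r_min = 2770.0 / 27.68 = 100

λ ≈ 100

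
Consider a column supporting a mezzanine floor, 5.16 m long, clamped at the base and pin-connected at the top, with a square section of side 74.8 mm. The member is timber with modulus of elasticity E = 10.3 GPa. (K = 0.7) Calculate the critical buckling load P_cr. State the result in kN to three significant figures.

P_cr ≈ 20.3 kN

I = a⁴/12 = 74.8⁴/12 = 2.609×10^6 mm⁴
I = 2.609×10^6 mm⁴ = 2.609×10^-6 m⁴
Effective length L_e = K·L = 0.7 × 5.16 = 3.612 m
P_cr = π²EI / L_e² = π² × 10.3×10⁹ × 2.609×10^-6 / 3.612² = 2.033×10^4 N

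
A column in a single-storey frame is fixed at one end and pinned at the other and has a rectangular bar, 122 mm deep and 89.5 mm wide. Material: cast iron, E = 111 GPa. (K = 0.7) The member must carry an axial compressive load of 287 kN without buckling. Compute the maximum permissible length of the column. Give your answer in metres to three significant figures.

L_max ≈ 7.54 m

Buckling occurs about the weak axis: I_min = h·b³/12 with b = 89.5 mm (the shorter side).
I_min = 122×89.5³/12 = 7.289×10^6 mm⁴
I = 7.289×10^-6 m⁴
At the buckling limit P_cr = P = 2.870×10^5 N
From P_cr = π²EI/(K·L)²:  L = (1/K)·√(π²EI/P_cr) = (1/0.7)·√(π²×1.11×10^11×7.289×10^-6/2.870×10^5)
L = 7.54 m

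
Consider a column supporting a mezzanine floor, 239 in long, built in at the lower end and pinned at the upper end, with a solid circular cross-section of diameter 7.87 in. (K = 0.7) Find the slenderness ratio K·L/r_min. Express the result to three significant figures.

λ ≈ 85.0

I = πd⁴/64 = π×7.87⁴/64 = 188.3 in⁴
A = 48.65 in²;  r_min = √(I/A) = √(188.3/48.65) = 1.968 in
L_e = K·L = 0.7 × 239 = 167.3 in
λ = L_e / r_min = 167.30 / 1.968 = 85.0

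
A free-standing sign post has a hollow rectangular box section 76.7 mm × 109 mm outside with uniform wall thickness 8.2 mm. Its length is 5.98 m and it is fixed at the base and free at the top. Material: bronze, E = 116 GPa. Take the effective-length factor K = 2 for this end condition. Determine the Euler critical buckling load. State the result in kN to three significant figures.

Inner dimensions: h_i = 109 − 2×8.2 = 92.60 mm, b_i = 76.7 − 2×8.2 = 60.30 mm
Weak-axis I_min = (h_o·b_o³ − h_i·b_i³)/12 with b_o = 76.7, b_i = 60.30 mm (shorter outer/inner sides).
I_min = (109×76.7³ − 92.60×60.30³)/12 = 2.407×10^6 mm⁴
I = 2.407×10^6 mm⁴ = 2.407×10^-6 m⁴
Effective length L_e = K·L = 2 × 5.98 = 11.96 m
P_cr = π²EI / L_e² = π² × 116×10⁹ × 2.407×10^-6 / 11.96² = 1.926×10^4 N

P_cr ≈ 19.3 kN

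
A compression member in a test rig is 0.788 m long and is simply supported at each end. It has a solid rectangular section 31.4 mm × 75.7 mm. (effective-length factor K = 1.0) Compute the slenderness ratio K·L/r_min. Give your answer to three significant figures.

λ ≈ 86.9

For a rectangle r_min = b/√12 = 31.4/√12 = 9.064 mm
L_e = K·L = 1 × 0.788 m = 0.7880 m = 788.00 mm
λ = L_e / r_min = 788.00 / 9.064 = 86.9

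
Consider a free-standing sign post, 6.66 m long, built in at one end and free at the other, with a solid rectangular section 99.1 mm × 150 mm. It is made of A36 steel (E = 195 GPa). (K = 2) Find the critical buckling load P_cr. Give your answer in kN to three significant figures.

P_cr ≈ 132 kN

Buckling occurs about the weak axis: I_min = h·b³/12 with b = 99.1 mm (the shorter side).
I_min = 150×99.1³/12 = 1.217×10^7 mm⁴
I = 1.217×10^7 mm⁴ = 1.217×10^-5 m⁴
Effective length L_e = K·L = 2 × 6.66 = 13.32 m
P_cr = π²EI / L_e² = π² × 195×10⁹ × 1.217×10^-5 / 13.32² = 1.320×10^5 N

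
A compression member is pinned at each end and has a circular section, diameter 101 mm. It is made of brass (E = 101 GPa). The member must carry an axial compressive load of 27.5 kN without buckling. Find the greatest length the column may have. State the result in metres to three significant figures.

I = πd⁴/64 = π×101⁴/64 = 5.108×10^6 mm⁴
I = 5.108×10^-6 m⁴
At the buckling limit P_cr = P = 2.750×10^4 N
From P_cr = π²EI/(K·L)²:  L = (1/K)·√(π²EI/P_cr) = (1/1)·√(π²×1.01×10^11×5.108×10^-6/2.750×10^4)
L = 13.6 m

L_max ≈ 13.6 m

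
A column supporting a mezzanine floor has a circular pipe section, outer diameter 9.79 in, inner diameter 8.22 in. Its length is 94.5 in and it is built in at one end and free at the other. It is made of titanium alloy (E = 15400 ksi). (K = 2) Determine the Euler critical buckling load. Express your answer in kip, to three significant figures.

P_cr ≈ 965 kip

d_o = 9.79 in, d_i = 8.22 in
I = π(d_o⁴ − d_i⁴)/64 = π(9.79⁴ − 8.220⁴)/64 = 226.8 in⁴
Effective length L_e = K·L = 2 × 94.5 = 189.0 in
P_cr = π²EI / L_e² = π² × 15400×10³ × 226.8 / 189.0² = 9.651×10^5 lb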